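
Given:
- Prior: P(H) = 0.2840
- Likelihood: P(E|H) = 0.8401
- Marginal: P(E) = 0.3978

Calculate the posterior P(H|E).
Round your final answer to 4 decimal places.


Using Bayes' theorem:

P(H|E) = P(E|H) × P(H) / P(E)
       = 0.8401 × 0.2840 / 0.3978
       = 0.23858840 / 0.3978
       = 0.5998

The evidence strengthens our belief in H.
Prior: 0.2840 → Posterior: 0.5998


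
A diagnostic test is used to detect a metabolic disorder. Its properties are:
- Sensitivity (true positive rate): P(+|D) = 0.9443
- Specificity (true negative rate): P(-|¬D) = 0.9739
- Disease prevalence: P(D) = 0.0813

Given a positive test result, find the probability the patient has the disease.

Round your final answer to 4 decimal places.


Let D = has disease, + = positive test

Given:
- P(D) = 0.0813 (prevalence)
- P(+|D) = 0.9443 (sensitivity)
- P(-|¬D) = 0.9739 (specificity)
- P(+|¬D) = 0.0261 (false positive rate = 1 - specificity)

Step 1: Find P(+)
P(+) = P(+|D)P(D) + P(+|¬D)P(¬D)
     = 0.9443 × 0.0813 + 0.0261 × 0.9187
     = 0.07677159 + 0.02397807
     = 0.10074966

Step 2: Apply Bayes' theorem for P(D|+)
P(D|+) = P(+|D)P(D) / P(+)
       = 0.07677159 / 0.10074966
       = 0.7620


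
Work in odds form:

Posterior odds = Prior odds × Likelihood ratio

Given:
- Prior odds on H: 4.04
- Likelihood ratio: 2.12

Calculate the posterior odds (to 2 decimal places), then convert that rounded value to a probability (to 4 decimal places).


Step 1: Calculate posterior odds
Posterior odds = Prior odds × LR
               = 4.04 × 2.12
               = 8.56

Step 2: Convert to probability
P(H|E) = Posterior odds / (1 + Posterior odds)
       = 8.56 / (1 + 8.56)
       = 8.56 / 9.56
       = 0.8954

The evidence increased P(H) from 0.8016 to 0.8954.


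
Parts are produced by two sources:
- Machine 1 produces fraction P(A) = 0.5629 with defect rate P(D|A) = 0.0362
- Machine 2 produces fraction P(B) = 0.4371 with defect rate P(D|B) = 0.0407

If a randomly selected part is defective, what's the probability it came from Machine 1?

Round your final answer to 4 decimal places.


Let A = from Machine 1, D = defective

Given:
- P(A) = 0.5629, P(B) = 0.4371
- P(D|A) = 0.0362, P(D|B) = 0.0407

Step 1: Find P(D)
P(D) = P(D|A)P(A) + P(D|B)P(B)
     = 0.0362 × 0.5629 + 0.0407 × 0.4371
     = 0.02037698 + 0.01778997
     = 0.03816695

Step 2: Apply Bayes' theorem
P(A|D) = P(D|A)P(A) / P(D)
       = 0.02037698 / 0.03816695
       = 0.5339


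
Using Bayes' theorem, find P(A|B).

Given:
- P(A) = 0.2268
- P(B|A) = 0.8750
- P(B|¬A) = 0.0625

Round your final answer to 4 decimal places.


Bayes' theorem: P(A|B) = P(B|A) × P(A) / P(B)

Step 1: Calculate P(B) using law of total probability
P(B) = P(B|A)P(A) + P(B|¬A)P(¬A)
     = 0.8750 × 0.2268 + 0.0625 × 0.7732
     = 0.19845000 + 0.04832500
     = 0.24677500

Step 2: Apply Bayes' theorem
P(A|B) = P(B|A) × P(A) / P(B)
       = 0.19845000 / 0.24677500
       = 0.8042


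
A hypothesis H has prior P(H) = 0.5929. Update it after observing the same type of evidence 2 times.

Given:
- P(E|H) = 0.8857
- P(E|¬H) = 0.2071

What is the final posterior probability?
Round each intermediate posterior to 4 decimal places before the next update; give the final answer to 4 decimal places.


Sequential Bayesian updating:

Initial prior: P(H) = 0.5929

Update 1:
  P(E) = 0.8857 × 0.5929 + 0.2071 × 0.4071 = 0.52513153 + 0.08431041 = 0.60944194
  P(H|E) = 0.52513153 / 0.60944194 = 0.8617

Update 2:
  P(E) = 0.8857 × 0.8617 + 0.2071 × 0.1383 = 0.76320769 + 0.02864193 = 0.79184962
  P(H|E) = 0.76320769 / 0.79184962 = 0.9638

Final posterior: 0.9638


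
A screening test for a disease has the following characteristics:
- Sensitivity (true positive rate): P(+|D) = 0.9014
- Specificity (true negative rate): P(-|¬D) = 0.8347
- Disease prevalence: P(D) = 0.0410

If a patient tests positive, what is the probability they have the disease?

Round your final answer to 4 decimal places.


Let D = has disease, + = positive test

Given:
- P(D) = 0.0410 (prevalence)
- P(+|D) = 0.9014 (sensitivity)
- P(-|¬D) = 0.8347 (specificity)
- P(+|¬D) = 0.1653 (false positive rate = 1 - specificity)

Step 1: Find P(+)
P(+) = P(+|D)P(D) + P(+|¬D)P(¬D)
     = 0.9014 × 0.0410 + 0.1653 × 0.9590
     = 0.03695740 + 0.15852270
     = 0.19548010

Step 2: Apply Bayes' theorem for P(D|+)
P(D|+) = P(+|D)P(D) / P(+)
       = 0.03695740 / 0.19548010
       = 0.1891


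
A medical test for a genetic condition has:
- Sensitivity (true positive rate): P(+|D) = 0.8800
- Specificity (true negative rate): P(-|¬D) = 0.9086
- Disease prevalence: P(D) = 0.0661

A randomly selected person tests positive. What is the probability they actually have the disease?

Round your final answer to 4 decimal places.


Let D = has disease, + = positive test

Given:
- P(D) = 0.0661 (prevalence)
- P(+|D) = 0.8800 (sensitivity)
- P(-|¬D) = 0.9086 (specificity)
- P(+|¬D) = 0.0914 (false positive rate = 1 - specificity)

Step 1: Find P(+)
P(+) = P(+|D)P(D) + P(+|¬D)P(¬D)
     = 0.8800 × 0.0661 + 0.0914 × 0.9339
     = 0.05816800 + 0.08535846
     = 0.14352646

Step 2: Apply Bayes' theorem for P(D|+)
P(D|+) = P(+|D)P(D) / P(+)
       = 0.05816800 / 0.14352646
       = 0.4053


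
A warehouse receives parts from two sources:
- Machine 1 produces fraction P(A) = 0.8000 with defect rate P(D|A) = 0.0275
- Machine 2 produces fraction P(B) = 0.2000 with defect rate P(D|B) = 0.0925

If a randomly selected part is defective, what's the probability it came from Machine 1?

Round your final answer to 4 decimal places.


Let A = from Machine 1, D = defective

Given:
- P(A) = 0.8000, P(B) = 0.2000
- P(D|A) = 0.0275, P(D|B) = 0.0925

Step 1: Find P(D)
P(D) = P(D|A)P(A) + P(D|B)P(B)
     = 0.0275 × 0.8000 + 0.0925 × 0.2000
     = 0.02200000 + 0.01850000
     = 0.04050000

Step 2: Apply Bayes' theorem
P(A|D) = P(D|A)P(A) / P(D)
       = 0.02200000 / 0.04050000
       = 0.5432


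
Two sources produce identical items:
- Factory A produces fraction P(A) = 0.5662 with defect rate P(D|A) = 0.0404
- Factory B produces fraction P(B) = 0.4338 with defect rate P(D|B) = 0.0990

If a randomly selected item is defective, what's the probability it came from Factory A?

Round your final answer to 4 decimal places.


Let A = from Factory A, D = defective

Given:
- P(A) = 0.5662, P(B) = 0.4338
- P(D|A) = 0.0404, P(D|B) = 0.0990

Step 1: Find P(D)
P(D) = P(D|A)P(A) + P(D|B)P(B)
     = 0.0404 × 0.5662 + 0.0990 × 0.4338
     = 0.02287448 + 0.04294620
     = 0.06582068

Step 2: Apply Bayes' theorem
P(A|D) = P(D|A)P(A) / P(D)
       = 0.02287448 / 0.06582068
       = 0.3475


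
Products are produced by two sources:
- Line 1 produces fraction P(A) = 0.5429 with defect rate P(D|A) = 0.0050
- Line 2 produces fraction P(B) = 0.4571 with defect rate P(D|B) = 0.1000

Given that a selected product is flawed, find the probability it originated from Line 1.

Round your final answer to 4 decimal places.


Let A = from Line 1, D = flawed

Given:
- P(A) = 0.5429, P(B) = 0.4571
- P(D|A) = 0.0050, P(D|B) = 0.1000

Step 1: Find P(D)
P(D) = P(D|A)P(A) + P(D|B)P(B)
     = 0.0050 × 0.5429 + 0.1000 × 0.4571
     = 0.00271450 + 0.04571000
     = 0.04842450

Step 2: Apply Bayes' theorem
P(A|D) = P(D|A)P(A) / P(D)
       = 0.00271450 / 0.04842450
       = 0.0561


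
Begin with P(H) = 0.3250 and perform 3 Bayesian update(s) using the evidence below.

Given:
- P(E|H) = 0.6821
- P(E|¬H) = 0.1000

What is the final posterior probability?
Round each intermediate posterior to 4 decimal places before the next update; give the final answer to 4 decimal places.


Sequential Bayesian updating:

Initial prior: P(H) = 0.3250

Update 1:
  P(E) = 0.6821 × 0.3250 + 0.1000 × 0.6750 = 0.22168250 + 0.06750000 = 0.28918250
  P(H|E) = 0.22168250 / 0.28918250 = 0.7666

Update 2:
  P(E) = 0.6821 × 0.7666 + 0.1000 × 0.2334 = 0.52289786 + 0.02334000 = 0.54623786
  P(H|E) = 0.52289786 / 0.54623786 = 0.9573

Update 3:
  P(E) = 0.6821 × 0.9573 + 0.1000 × 0.0427 = 0.65297433 + 0.00427000 = 0.65724433
  P(H|E) = 0.65297433 / 0.65724433 = 0.9935

Final posterior: 0.9935


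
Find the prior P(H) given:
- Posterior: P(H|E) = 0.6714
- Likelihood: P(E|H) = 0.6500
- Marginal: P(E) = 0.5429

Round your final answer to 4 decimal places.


From Bayes' theorem: P(H|E) = P(E|H) × P(H) / P(E)

Rearranging for P(H):
P(H) = P(H|E) × P(E) / P(E|H)
     = 0.6714 × 0.5429 / 0.6500
     = 0.36450306 / 0.6500
     = 0.5608


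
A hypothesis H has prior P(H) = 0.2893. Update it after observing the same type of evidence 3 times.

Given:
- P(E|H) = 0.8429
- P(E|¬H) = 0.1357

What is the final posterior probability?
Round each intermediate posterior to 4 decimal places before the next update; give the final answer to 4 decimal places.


Sequential Bayesian updating:

Initial prior: P(H) = 0.2893

Update 1:
  P(E) = 0.8429 × 0.2893 + 0.1357 × 0.7107 = 0.24385097 + 0.09644199 = 0.34029296
  P(H|E) = 0.24385097 / 0.34029296 = 0.7166

Update 2:
  P(E) = 0.8429 × 0.7166 + 0.1357 × 0.2834 = 0.60402214 + 0.03845738 = 0.64247952
  P(H|E) = 0.60402214 / 0.64247952 = 0.9401

Update 3:
  P(E) = 0.8429 × 0.9401 + 0.1357 × 0.0599 = 0.79241029 + 0.00812843 = 0.80053872
  P(H|E) = 0.79241029 / 0.80053872 = 0.9898

Final posterior: 0.9898


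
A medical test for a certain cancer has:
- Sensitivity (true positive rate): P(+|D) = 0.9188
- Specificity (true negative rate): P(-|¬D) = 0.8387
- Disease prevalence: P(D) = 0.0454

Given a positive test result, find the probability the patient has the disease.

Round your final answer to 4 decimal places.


Let D = has disease, + = positive test

Given:
- P(D) = 0.0454 (prevalence)
- P(+|D) = 0.9188 (sensitivity)
- P(-|¬D) = 0.8387 (specificity)
- P(+|¬D) = 0.1613 (false positive rate = 1 - specificity)

Step 1: Find P(+)
P(+) = P(+|D)P(D) + P(+|¬D)P(¬D)
     = 0.9188 × 0.0454 + 0.1613 × 0.9546
     = 0.04171352 + 0.15397698
     = 0.19569050

Step 2: Apply Bayes' theorem for P(D|+)
P(D|+) = P(+|D)P(D) / P(+)
       = 0.04171352 / 0.19569050
       = 0.2132


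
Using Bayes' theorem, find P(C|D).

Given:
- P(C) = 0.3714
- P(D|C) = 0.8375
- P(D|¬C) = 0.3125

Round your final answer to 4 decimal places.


Bayes' theorem: P(C|D) = P(D|C) × P(C) / P(D)

Step 1: Calculate P(D) using law of total probability
P(D) = P(D|C)P(C) + P(D|¬C)P(¬C)
     = 0.8375 × 0.3714 + 0.3125 × 0.6286
     = 0.31104750 + 0.19643750
     = 0.50748500

Step 2: Apply Bayes' theorem
P(C|D) = P(D|C) × P(C) / P(D)
       = 0.31104750 / 0.50748500
       = 0.6129


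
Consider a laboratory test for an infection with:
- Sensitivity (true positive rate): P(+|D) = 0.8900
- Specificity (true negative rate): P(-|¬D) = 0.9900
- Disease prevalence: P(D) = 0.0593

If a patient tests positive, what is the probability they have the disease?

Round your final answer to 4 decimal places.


Let D = has disease, + = positive test

Given:
- P(D) = 0.0593 (prevalence)
- P(+|D) = 0.8900 (sensitivity)
- P(-|¬D) = 0.9900 (specificity)
- P(+|¬D) = 0.0100 (false positive rate = 1 - specificity)

Step 1: Find P(+)
P(+) = P(+|D)P(D) + P(+|¬D)P(¬D)
     = 0.8900 × 0.0593 + 0.0100 × 0.9407
     = 0.05277700 + 0.00940700
     = 0.06218400

Step 2: Apply Bayes' theorem for P(D|+)
P(D|+) = P(+|D)P(D) / P(+)
       = 0.05277700 / 0.06218400
       = 0.8487


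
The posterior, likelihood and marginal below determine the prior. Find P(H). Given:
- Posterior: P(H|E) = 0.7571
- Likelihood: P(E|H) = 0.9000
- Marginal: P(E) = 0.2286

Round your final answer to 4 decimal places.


From Bayes' theorem: P(H|E) = P(E|H) × P(H) / P(E)

Rearranging for P(H):
P(H) = P(H|E) × P(E) / P(E|H)
     = 0.7571 × 0.2286 / 0.9000
     = 0.17307306 / 0.9000
     = 0.1923


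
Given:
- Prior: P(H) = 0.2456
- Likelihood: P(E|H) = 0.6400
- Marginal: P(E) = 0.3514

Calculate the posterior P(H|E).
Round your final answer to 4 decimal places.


Using Bayes' theorem:

P(H|E) = P(E|H) × P(H) / P(E)
       = 0.6400 × 0.2456 / 0.3514
       = 0.15718400 / 0.3514
       = 0.4473

The evidence strengthens our belief in H.
Prior: 0.2456 → Posterior: 0.4473


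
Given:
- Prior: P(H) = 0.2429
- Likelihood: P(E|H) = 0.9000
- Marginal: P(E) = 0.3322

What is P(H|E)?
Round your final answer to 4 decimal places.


Using Bayes' theorem:

P(H|E) = P(E|H) × P(H) / P(E)
       = 0.9000 × 0.2429 / 0.3322
       = 0.21861000 / 0.3322
       = 0.6581

The evidence strengthens our belief in H.
Prior: 0.2429 → Posterior: 0.6581


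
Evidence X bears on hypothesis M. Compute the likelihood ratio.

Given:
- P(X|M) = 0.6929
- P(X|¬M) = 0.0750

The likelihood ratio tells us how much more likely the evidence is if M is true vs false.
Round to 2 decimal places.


Likelihood Ratio (LR) = P(X|M) / P(X|¬M)

LR = 0.6929 / 0.0750
   = 9.24

The evidence is 9.24 times more likely if M is true than if M is false.
Because LR exceeds 1, X is evidence for M.


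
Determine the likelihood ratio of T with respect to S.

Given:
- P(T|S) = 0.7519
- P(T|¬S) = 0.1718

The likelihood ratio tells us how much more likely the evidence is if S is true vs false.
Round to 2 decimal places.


Likelihood Ratio (LR) = P(T|S) / P(T|¬S)

LR = 0.7519 / 0.1718
   = 4.38

The evidence is 4.38 times more likely if S is true than if S is false.
Since LR > 1, the evidence supports S over ¬S.


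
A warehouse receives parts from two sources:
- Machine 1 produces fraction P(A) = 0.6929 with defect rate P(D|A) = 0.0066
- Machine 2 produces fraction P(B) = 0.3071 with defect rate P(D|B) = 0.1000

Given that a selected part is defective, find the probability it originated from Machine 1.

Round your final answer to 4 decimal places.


Let A = from Machine 1, D = defective

Given:
- P(A) = 0.6929, P(B) = 0.3071
- P(D|A) = 0.0066, P(D|B) = 0.1000

Step 1: Find P(D)
P(D) = P(D|A)P(A) + P(D|B)P(B)
     = 0.0066 × 0.6929 + 0.1000 × 0.3071
     = 0.00457314 + 0.03071000
     = 0.03528314

Step 2: Apply Bayes' theorem
P(A|D) = P(D|A)P(A) / P(D)
       = 0.00457314 / 0.03528314
       = 0.1296


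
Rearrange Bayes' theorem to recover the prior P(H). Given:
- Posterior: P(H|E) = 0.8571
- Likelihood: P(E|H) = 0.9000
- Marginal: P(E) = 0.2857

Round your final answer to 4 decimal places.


From Bayes' theorem: P(H|E) = P(E|H) × P(H) / P(E)

Rearranging for P(H):
P(H) = P(H|E) × P(E) / P(E|H)
     = 0.8571 × 0.2857 / 0.9000
     = 0.24487347 / 0.9000
     = 0.2721


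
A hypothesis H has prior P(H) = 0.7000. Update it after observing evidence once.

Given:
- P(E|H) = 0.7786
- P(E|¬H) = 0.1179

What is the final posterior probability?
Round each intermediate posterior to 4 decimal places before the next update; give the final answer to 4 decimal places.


Sequential Bayesian updating:

Initial prior: P(H) = 0.7000

Update 1:
  P(E) = 0.7786 × 0.7000 + 0.1179 × 0.3000 = 0.54502000 + 0.03537000 = 0.58039000
  P(H|E) = 0.54502000 / 0.58039000 = 0.9391

Final posterior: 0.9391


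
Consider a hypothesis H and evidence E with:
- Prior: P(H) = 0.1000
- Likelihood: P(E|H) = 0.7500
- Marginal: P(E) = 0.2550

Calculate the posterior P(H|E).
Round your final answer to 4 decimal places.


Using Bayes' theorem:

P(H|E) = P(E|H) × P(H) / P(E)
       = 0.7500 × 0.1000 / 0.2550
       = 0.07500000 / 0.2550
       = 0.2941

The evidence strengthens our belief in H.
Prior: 0.1000 → Posterior: 0.2941


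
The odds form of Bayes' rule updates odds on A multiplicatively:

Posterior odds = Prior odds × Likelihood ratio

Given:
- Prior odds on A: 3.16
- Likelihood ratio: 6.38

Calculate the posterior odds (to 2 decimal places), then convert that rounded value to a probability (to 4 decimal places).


Step 1: Calculate posterior odds
Posterior odds = Prior odds × LR
               = 3.16 × 6.38
               = 20.16

Step 2: Convert to probability
P(A|E) = Posterior odds / (1 + Posterior odds)
       = 20.16 / (1 + 20.16)
       = 20.16 / 21.16
       = 0.9527

The evidence increased P(A) from 0.7596 to 0.9527.


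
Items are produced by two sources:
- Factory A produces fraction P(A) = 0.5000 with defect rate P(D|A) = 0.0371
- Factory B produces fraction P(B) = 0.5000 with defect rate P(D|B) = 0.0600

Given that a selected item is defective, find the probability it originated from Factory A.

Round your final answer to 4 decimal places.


Let A = from Factory A, D = defective

Given:
- P(A) = 0.5000, P(B) = 0.5000
- P(D|A) = 0.0371, P(D|B) = 0.0600

Step 1: Find P(D)
P(D) = P(D|A)P(A) + P(D|B)P(B)
     = 0.0371 × 0.5000 + 0.0600 × 0.5000
     = 0.01855000 + 0.03000000
     = 0.04855000

Step 2: Apply Bayes' theorem
P(A|D) = P(D|A)P(A) / P(D)
       = 0.01855000 / 0.04855000
       = 0.3821


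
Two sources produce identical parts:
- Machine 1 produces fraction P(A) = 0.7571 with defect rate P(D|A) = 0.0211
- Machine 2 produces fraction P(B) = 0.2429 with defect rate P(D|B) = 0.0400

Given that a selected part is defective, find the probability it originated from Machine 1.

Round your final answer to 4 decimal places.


Let A = from Machine 1, D = defective

Given:
- P(A) = 0.7571, P(B) = 0.2429
- P(D|A) = 0.0211, P(D|B) = 0.0400

Step 1: Find P(D)
P(D) = P(D|A)P(A) + P(D|B)P(B)
     = 0.0211 × 0.7571 + 0.0400 × 0.2429
     = 0.01597481 + 0.00971600
     = 0.02569081

Step 2: Apply Bayes' theorem
P(A|D) = P(D|A)P(A) / P(D)
       = 0.01597481 / 0.02569081
       = 0.6218


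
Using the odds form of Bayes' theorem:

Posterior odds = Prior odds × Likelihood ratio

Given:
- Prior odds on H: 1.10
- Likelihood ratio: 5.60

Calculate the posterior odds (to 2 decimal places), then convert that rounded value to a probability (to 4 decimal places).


Step 1: Calculate posterior odds
Posterior odds = Prior odds × LR
               = 1.10 × 5.60
               = 6.16

Step 2: Convert to probability
P(H|E) = Posterior odds / (1 + Posterior odds)
       = 6.16 / (1 + 6.16)
       = 6.16 / 7.16
       = 0.8603

The evidence increased P(H) from 0.5238 to 0.8603.


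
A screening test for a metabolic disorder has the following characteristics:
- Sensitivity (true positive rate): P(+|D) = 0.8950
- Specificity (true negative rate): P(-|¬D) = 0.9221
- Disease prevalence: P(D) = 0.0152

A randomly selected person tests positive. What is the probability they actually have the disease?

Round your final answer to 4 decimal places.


Let D = has disease, + = positive test

Given:
- P(D) = 0.0152 (prevalence)
- P(+|D) = 0.8950 (sensitivity)
- P(-|¬D) = 0.9221 (specificity)
- P(+|¬D) = 0.0779 (false positive rate = 1 - specificity)

Step 1: Find P(+)
P(+) = P(+|D)P(D) + P(+|¬D)P(¬D)
     = 0.8950 × 0.0152 + 0.0779 × 0.9848
     = 0.01360400 + 0.07671592
     = 0.09031992

Step 2: Apply Bayes' theorem for P(D|+)
P(D|+) = P(+|D)P(D) / P(+)
       = 0.01360400 / 0.09031992
       = 0.1506


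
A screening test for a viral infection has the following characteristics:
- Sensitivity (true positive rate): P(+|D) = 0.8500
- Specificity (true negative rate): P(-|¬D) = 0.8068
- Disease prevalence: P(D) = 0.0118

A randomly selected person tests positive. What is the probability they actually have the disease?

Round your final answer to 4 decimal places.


Let D = has disease, + = positive test

Given:
- P(D) = 0.0118 (prevalence)
- P(+|D) = 0.8500 (sensitivity)
- P(-|¬D) = 0.8068 (specificity)
- P(+|¬D) = 0.1932 (false positive rate = 1 - specificity)

Step 1: Find P(+)
P(+) = P(+|D)P(D) + P(+|¬D)P(¬D)
     = 0.8500 × 0.0118 + 0.1932 × 0.9882
     = 0.01003000 + 0.19092024
     = 0.20095024

Step 2: Apply Bayes' theorem for P(D|+)
P(D|+) = P(+|D)P(D) / P(+)
       = 0.01003000 / 0.20095024
       = 0.0499


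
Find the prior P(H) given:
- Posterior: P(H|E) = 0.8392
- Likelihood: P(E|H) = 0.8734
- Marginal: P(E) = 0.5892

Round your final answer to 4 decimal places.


From Bayes' theorem: P(H|E) = P(E|H) × P(H) / P(E)

Rearranging for P(H):
P(H) = P(H|E) × P(E) / P(E|H)
     = 0.8392 × 0.5892 / 0.8734
     = 0.49445664 / 0.8734
     = 0.5661


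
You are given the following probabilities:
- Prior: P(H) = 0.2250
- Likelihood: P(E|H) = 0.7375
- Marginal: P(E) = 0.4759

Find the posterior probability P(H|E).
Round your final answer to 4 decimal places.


Using Bayes' theorem:

P(H|E) = P(E|H) × P(H) / P(E)
       = 0.7375 × 0.2250 / 0.4759
       = 0.16593750 / 0.4759
       = 0.3487

The evidence strengthens our belief in H.
Prior: 0.2250 → Posterior: 0.3487


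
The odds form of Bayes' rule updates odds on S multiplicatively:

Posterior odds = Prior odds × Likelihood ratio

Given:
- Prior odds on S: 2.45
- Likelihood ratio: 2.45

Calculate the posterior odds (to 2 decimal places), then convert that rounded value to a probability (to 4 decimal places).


Step 1: Calculate posterior odds
Posterior odds = Prior odds × LR
               = 2.45 × 2.45
               = 6.00

Step 2: Convert to probability
P(S|E) = Posterior odds / (1 + Posterior odds)
       = 6.00 / (1 + 6.00)
       = 6.00 / 7.00
       = 0.8571

The evidence increased P(S) from 0.7101 to 0.8571.


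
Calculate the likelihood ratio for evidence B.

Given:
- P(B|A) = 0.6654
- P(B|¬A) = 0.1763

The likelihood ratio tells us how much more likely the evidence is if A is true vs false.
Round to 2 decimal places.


Likelihood Ratio (LR) = P(B|A) / P(B|¬A)

LR = 0.6654 / 0.1763
   = 3.77

The evidence is 3.77 times more likely if A is true than if A is false.
Because LR exceeds 1, B is evidence for A.


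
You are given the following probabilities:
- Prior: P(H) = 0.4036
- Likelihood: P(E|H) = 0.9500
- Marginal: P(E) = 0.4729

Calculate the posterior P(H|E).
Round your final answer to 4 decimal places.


Using Bayes' theorem:

P(H|E) = P(E|H) × P(H) / P(E)
       = 0.9500 × 0.4036 / 0.4729
       = 0.38342000 / 0.4729
       = 0.8108

The evidence strengthens our belief in H.
Prior: 0.4036 → Posterior: 0.8108


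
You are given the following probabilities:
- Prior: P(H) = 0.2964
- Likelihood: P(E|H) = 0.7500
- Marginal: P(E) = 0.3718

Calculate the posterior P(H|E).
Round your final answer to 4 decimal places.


Using Bayes' theorem:

P(H|E) = P(E|H) × P(H) / P(E)
       = 0.7500 × 0.2964 / 0.3718
       = 0.22230000 / 0.3718
       = 0.5979

The evidence strengthens our belief in H.
Prior: 0.2964 → Posterior: 0.5979


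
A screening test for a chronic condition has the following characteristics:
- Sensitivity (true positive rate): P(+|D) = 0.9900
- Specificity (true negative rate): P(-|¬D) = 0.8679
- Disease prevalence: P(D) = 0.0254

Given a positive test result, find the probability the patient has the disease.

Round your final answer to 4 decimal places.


Let D = has disease, + = positive test

Given:
- P(D) = 0.0254 (prevalence)
- P(+|D) = 0.9900 (sensitivity)
- P(-|¬D) = 0.8679 (specificity)
- P(+|¬D) = 0.1321 (false positive rate = 1 - specificity)

Step 1: Find P(+)
P(+) = P(+|D)P(D) + P(+|¬D)P(¬D)
     = 0.9900 × 0.0254 + 0.1321 × 0.9746
     = 0.02514600 + 0.12874466
     = 0.15389066

Step 2: Apply Bayes' theorem for P(D|+)
P(D|+) = P(+|D)P(D) / P(+)
       = 0.02514600 / 0.15389066
       = 0.1634


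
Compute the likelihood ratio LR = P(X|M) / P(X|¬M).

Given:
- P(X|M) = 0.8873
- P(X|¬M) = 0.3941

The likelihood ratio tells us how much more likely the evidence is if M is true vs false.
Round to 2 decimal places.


Likelihood Ratio (LR) = P(X|M) / P(X|¬M)

LR = 0.8873 / 0.3941
   = 2.25

The evidence is 2.25 times more likely if M is true than if M is false.
LR > 1, so observing X raises the odds in favor of M.


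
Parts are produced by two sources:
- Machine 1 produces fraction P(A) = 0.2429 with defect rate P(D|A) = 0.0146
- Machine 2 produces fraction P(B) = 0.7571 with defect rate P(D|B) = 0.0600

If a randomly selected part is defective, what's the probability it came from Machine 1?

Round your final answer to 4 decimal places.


Let A = from Machine 1, D = defective

Given:
- P(A) = 0.2429, P(B) = 0.7571
- P(D|A) = 0.0146, P(D|B) = 0.0600

Step 1: Find P(D)
P(D) = P(D|A)P(A) + P(D|B)P(B)
     = 0.0146 × 0.2429 + 0.0600 × 0.7571
     = 0.00354634 + 0.04542600
     = 0.04897234

Step 2: Apply Bayes' theorem
P(A|D) = P(D|A)P(A) / P(D)
       = 0.00354634 / 0.04897234
       = 0.0724


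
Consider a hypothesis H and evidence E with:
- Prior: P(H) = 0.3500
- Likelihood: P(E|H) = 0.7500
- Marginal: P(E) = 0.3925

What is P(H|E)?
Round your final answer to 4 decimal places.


Using Bayes' theorem:

P(H|E) = P(E|H) × P(H) / P(E)
       = 0.7500 × 0.3500 / 0.3925
       = 0.26250000 / 0.3925
       = 0.6688

The evidence strengthens our belief in H.
Prior: 0.3500 → Posterior: 0.6688


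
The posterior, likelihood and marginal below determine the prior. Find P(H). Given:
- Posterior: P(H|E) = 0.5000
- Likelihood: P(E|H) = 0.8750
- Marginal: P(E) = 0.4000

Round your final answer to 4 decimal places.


From Bayes' theorem: P(H|E) = P(E|H) × P(H) / P(E)

Rearranging for P(H):
P(H) = P(H|E) × P(E) / P(E|H)
     = 0.5000 × 0.4000 / 0.8750
     = 0.20000000 / 0.8750
     = 0.2286


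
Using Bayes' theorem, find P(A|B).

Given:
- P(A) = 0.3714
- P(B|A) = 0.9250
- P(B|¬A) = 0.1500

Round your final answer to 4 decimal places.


Bayes' theorem: P(A|B) = P(B|A) × P(A) / P(B)

Step 1: Calculate P(B) using law of total probability
P(B) = P(B|A)P(A) + P(B|¬A)P(¬A)
     = 0.9250 × 0.3714 + 0.1500 × 0.6286
     = 0.34354500 + 0.09429000
     = 0.43783500

Step 2: Apply Bayes' theorem
P(A|B) = P(B|A) × P(A) / P(B)
       = 0.34354500 / 0.43783500
       = 0.7846


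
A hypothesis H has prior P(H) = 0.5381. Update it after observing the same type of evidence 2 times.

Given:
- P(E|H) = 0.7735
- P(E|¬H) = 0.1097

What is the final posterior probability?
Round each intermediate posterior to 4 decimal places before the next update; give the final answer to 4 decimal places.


Sequential Bayesian updating:

Initial prior: P(H) = 0.5381

Update 1:
  P(E) = 0.7735 × 0.5381 + 0.1097 × 0.4619 = 0.41622035 + 0.05067043 = 0.46689078
  P(H|E) = 0.41622035 / 0.46689078 = 0.8915

Update 2:
  P(E) = 0.7735 × 0.8915 + 0.1097 × 0.1085 = 0.68957525 + 0.01190245 = 0.70147770
  P(H|E) = 0.68957525 / 0.70147770 = 0.9830

Final posterior: 0.9830


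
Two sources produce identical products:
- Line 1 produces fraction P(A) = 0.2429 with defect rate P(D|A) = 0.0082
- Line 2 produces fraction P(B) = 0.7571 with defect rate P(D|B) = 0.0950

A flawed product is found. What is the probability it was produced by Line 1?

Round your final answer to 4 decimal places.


Let A = from Line 1, D = flawed

Given:
- P(A) = 0.2429, P(B) = 0.7571
- P(D|A) = 0.0082, P(D|B) = 0.0950

Step 1: Find P(D)
P(D) = P(D|A)P(A) + P(D|B)P(B)
     = 0.0082 × 0.2429 + 0.0950 × 0.7571
     = 0.00199178 + 0.07192450
     = 0.07391628

Step 2: Apply Bayes' theorem
P(A|D) = P(D|A)P(A) / P(D)
       = 0.00199178 / 0.07391628
       = 0.0269


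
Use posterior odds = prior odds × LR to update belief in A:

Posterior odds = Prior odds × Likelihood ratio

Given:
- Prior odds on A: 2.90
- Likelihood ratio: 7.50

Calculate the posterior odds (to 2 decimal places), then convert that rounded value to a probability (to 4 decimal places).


Step 1: Calculate posterior odds
Posterior odds = Prior odds × LR
               = 2.90 × 7.50
               = 21.75

Step 2: Convert to probability
P(A|E) = Posterior odds / (1 + Posterior odds)
       = 21.75 / (1 + 21.75)
       = 21.75 / 22.75
       = 0.9560

The evidence increased P(A) from 0.7436 to 0.9560.


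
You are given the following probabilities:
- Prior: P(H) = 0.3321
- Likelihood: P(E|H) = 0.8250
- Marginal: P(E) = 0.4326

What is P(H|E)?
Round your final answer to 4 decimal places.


Using Bayes' theorem:

P(H|E) = P(E|H) × P(H) / P(E)
       = 0.8250 × 0.3321 / 0.4326
       = 0.27398250 / 0.4326
       = 0.6333

The evidence strengthens our belief in H.
Prior: 0.3321 → Posterior: 0.6333


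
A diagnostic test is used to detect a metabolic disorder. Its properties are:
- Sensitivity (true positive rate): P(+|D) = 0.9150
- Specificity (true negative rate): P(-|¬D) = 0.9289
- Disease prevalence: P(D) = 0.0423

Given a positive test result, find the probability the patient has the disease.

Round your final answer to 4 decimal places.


Let D = has disease, + = positive test

Given:
- P(D) = 0.0423 (prevalence)
- P(+|D) = 0.9150 (sensitivity)
- P(-|¬D) = 0.9289 (specificity)
- P(+|¬D) = 0.0711 (false positive rate = 1 - specificity)

Step 1: Find P(+)
P(+) = P(+|D)P(D) + P(+|¬D)P(¬D)
     = 0.9150 × 0.0423 + 0.0711 × 0.9577
     = 0.03870450 + 0.06809247
     = 0.10679697

Step 2: Apply Bayes' theorem for P(D|+)
P(D|+) = P(+|D)P(D) / P(+)
       = 0.03870450 / 0.10679697
       = 0.3624


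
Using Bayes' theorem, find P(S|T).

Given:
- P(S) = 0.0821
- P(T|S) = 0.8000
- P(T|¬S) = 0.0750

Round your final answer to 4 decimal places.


Bayes' theorem: P(S|T) = P(T|S) × P(S) / P(T)

Step 1: Calculate P(T) using law of total probability
P(T) = P(T|S)P(S) + P(T|¬S)P(¬S)
     = 0.8000 × 0.0821 + 0.0750 × 0.9179
     = 0.06568000 + 0.06884250
     = 0.13452250

Step 2: Apply Bayes' theorem
P(S|T) = P(T|S) × P(S) / P(T)
       = 0.06568000 / 0.13452250
       = 0.4882


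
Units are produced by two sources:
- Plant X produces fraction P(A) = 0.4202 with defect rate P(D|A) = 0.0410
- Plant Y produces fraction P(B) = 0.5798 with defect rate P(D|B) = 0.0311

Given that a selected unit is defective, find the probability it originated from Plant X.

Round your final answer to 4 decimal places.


Let A = from Plant X, D = defective

Given:
- P(A) = 0.4202, P(B) = 0.5798
- P(D|A) = 0.0410, P(D|B) = 0.0311

Step 1: Find P(D)
P(D) = P(D|A)P(A) + P(D|B)P(B)
     = 0.0410 × 0.4202 + 0.0311 × 0.5798
     = 0.01722820 + 0.01803178
     = 0.03525998

Step 2: Apply Bayes' theorem
P(A|D) = P(D|A)P(A) / P(D)
       = 0.01722820 / 0.03525998
       = 0.4886


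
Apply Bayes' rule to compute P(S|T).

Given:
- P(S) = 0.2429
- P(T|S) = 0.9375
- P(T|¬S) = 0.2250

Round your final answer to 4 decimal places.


Bayes' theorem: P(S|T) = P(T|S) × P(S) / P(T)

Step 1: Calculate P(T) using law of total probability
P(T) = P(T|S)P(S) + P(T|¬S)P(¬S)
     = 0.9375 × 0.2429 + 0.2250 × 0.7571
     = 0.22771875 + 0.17034750
     = 0.39806625

Step 2: Apply Bayes' theorem
P(S|T) = P(T|S) × P(S) / P(T)
       = 0.22771875 / 0.39806625
       = 0.5721


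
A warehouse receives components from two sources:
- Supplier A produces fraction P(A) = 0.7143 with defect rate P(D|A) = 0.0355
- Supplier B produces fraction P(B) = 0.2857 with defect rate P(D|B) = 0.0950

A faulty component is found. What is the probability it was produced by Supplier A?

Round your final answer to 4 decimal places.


Let A = from Supplier A, D = faulty

Given:
- P(A) = 0.7143, P(B) = 0.2857
- P(D|A) = 0.0355, P(D|B) = 0.0950

Step 1: Find P(D)
P(D) = P(D|A)P(A) + P(D|B)P(B)
     = 0.0355 × 0.7143 + 0.0950 × 0.2857
     = 0.02535765 + 0.02714150
     = 0.05249915

Step 2: Apply Bayes' theorem
P(A|D) = P(D|A)P(A) / P(D)
       = 0.02535765 / 0.05249915
       = 0.4830


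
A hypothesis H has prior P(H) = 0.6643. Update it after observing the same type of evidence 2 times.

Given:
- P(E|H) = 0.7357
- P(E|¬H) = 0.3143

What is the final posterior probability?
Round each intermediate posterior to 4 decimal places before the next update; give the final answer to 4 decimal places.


Sequential Bayesian updating:

Initial prior: P(H) = 0.6643

Update 1:
  P(E) = 0.7357 × 0.6643 + 0.3143 × 0.3357 = 0.48872551 + 0.10551051 = 0.59423602
  P(H|E) = 0.48872551 / 0.59423602 = 0.8224

Update 2:
  P(E) = 0.7357 × 0.8224 + 0.3143 × 0.1776 = 0.60503968 + 0.05581968 = 0.66085936
  P(H|E) = 0.60503968 / 0.66085936 = 0.9155

Final posterior: 0.9155


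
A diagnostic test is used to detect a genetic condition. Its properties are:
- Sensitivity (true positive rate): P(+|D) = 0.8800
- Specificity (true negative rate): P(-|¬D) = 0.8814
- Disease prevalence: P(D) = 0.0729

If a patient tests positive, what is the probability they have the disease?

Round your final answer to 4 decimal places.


Let D = has disease, + = positive test

Given:
- P(D) = 0.0729 (prevalence)
- P(+|D) = 0.8800 (sensitivity)
- P(-|¬D) = 0.8814 (specificity)
- P(+|¬D) = 0.1186 (false positive rate = 1 - specificity)

Step 1: Find P(+)
P(+) = P(+|D)P(D) + P(+|¬D)P(¬D)
     = 0.8800 × 0.0729 + 0.1186 × 0.9271
     = 0.06415200 + 0.10995406
     = 0.17410606

Step 2: Apply Bayes' theorem for P(D|+)
P(D|+) = P(+|D)P(D) / P(+)
       = 0.06415200 / 0.17410606
       = 0.3685


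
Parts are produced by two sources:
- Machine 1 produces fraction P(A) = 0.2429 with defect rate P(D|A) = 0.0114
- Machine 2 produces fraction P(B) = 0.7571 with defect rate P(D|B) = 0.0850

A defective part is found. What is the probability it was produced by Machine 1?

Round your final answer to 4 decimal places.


Let A = from Machine 1, D = defective

Given:
- P(A) = 0.2429, P(B) = 0.7571
- P(D|A) = 0.0114, P(D|B) = 0.0850

Step 1: Find P(D)
P(D) = P(D|A)P(A) + P(D|B)P(B)
     = 0.0114 × 0.2429 + 0.0850 × 0.7571
     = 0.00276906 + 0.06435350
     = 0.06712256

Step 2: Apply Bayes' theorem
P(A|D) = P(D|A)P(A) / P(D)
       = 0.00276906 / 0.06712256
       = 0.0413


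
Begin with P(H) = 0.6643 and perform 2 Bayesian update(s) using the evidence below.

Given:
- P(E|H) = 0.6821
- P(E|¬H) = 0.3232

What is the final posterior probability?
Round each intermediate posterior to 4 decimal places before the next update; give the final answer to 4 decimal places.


Sequential Bayesian updating:

Initial prior: P(H) = 0.6643

Update 1:
  P(E) = 0.6821 × 0.6643 + 0.3232 × 0.3357 = 0.45311903 + 0.10849824 = 0.56161727
  P(H|E) = 0.45311903 / 0.56161727 = 0.8068

Update 2:
  P(E) = 0.6821 × 0.8068 + 0.3232 × 0.1932 = 0.55031828 + 0.06244224 = 0.61276052
  P(H|E) = 0.55031828 / 0.61276052 = 0.8981

Final posterior: 0.8981


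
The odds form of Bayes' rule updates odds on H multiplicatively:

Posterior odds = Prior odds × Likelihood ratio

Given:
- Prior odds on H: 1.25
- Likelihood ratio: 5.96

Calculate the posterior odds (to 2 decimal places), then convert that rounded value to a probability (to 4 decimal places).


Step 1: Calculate posterior odds
Posterior odds = Prior odds × LR
               = 1.25 × 5.96
               = 7.45

Step 2: Convert to probability
P(H|E) = Posterior odds / (1 + Posterior odds)
       = 7.45 / (1 + 7.45)
       = 7.45 / 8.45
       = 0.8817

The evidence increased P(H) from 0.5556 to 0.8817.


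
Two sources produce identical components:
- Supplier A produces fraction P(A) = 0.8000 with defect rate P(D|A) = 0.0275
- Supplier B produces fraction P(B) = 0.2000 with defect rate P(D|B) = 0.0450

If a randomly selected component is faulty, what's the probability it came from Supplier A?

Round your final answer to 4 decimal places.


Let A = from Supplier A, D = faulty

Given:
- P(A) = 0.8000, P(B) = 0.2000
- P(D|A) = 0.0275, P(D|B) = 0.0450

Step 1: Find P(D)
P(D) = P(D|A)P(A) + P(D|B)P(B)
     = 0.0275 × 0.8000 + 0.0450 × 0.2000
     = 0.02200000 + 0.00900000
     = 0.03100000

Step 2: Apply Bayes' theorem
P(A|D) = P(D|A)P(A) / P(D)
       = 0.02200000 / 0.03100000
       = 0.7097


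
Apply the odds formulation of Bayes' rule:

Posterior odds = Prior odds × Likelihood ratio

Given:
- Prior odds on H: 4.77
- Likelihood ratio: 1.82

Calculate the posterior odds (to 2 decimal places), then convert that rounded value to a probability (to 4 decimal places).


Step 1: Calculate posterior odds
Posterior odds = Prior odds × LR
               = 4.77 × 1.82
               = 8.68

Step 2: Convert to probability
P(H|E) = Posterior odds / (1 + Posterior odds)
       = 8.68 / (1 + 8.68)
       = 8.68 / 9.68
       = 0.8967

The evidence increased P(H) from 0.8267 to 0.8967.


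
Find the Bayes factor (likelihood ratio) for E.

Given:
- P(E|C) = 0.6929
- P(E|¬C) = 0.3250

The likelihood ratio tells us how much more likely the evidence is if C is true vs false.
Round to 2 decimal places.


Likelihood Ratio (LR) = P(E|C) / P(E|¬C)

LR = 0.6929 / 0.3250
   = 2.13

The evidence is 2.13 times more likely if C is true than if C is false.
Since LR > 1, the evidence supports C over ¬C.


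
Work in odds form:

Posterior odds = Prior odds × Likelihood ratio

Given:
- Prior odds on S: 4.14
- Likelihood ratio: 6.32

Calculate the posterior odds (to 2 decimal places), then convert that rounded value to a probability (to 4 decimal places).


Step 1: Calculate posterior odds
Posterior odds = Prior odds × LR
               = 4.14 × 6.32
               = 26.16

Step 2: Convert to probability
P(S|E) = Posterior odds / (1 + Posterior odds)
       = 26.16 / (1 + 26.16)
       = 26.16 / 27.16
       = 0.9632

The evidence increased P(S) from 0.8054 to 0.9632.


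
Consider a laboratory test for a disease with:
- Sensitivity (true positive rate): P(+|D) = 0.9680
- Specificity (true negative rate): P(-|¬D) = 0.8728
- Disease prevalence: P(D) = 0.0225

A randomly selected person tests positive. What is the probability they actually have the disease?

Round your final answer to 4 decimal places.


Let D = has disease, + = positive test

Given:
- P(D) = 0.0225 (prevalence)
- P(+|D) = 0.9680 (sensitivity)
- P(-|¬D) = 0.8728 (specificity)
- P(+|¬D) = 0.1272 (false positive rate = 1 - specificity)

Step 1: Find P(+)
P(+) = P(+|D)P(D) + P(+|¬D)P(¬D)
     = 0.9680 × 0.0225 + 0.1272 × 0.9775
     = 0.02178000 + 0.12433800
     = 0.14611800

Step 2: Apply Bayes' theorem for P(D|+)
P(D|+) = P(+|D)P(D) / P(+)
       = 0.02178000 / 0.14611800
       = 0.1491


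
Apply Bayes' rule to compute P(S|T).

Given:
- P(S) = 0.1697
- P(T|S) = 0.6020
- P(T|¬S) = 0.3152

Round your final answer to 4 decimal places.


Bayes' theorem: P(S|T) = P(T|S) × P(S) / P(T)

Step 1: Calculate P(T) using law of total probability
P(T) = P(T|S)P(S) + P(T|¬S)P(¬S)
     = 0.6020 × 0.1697 + 0.3152 × 0.8303
     = 0.10215940 + 0.26171056
     = 0.36386996

Step 2: Apply Bayes' theorem
P(S|T) = P(T|S) × P(S) / P(T)
       = 0.10215940 / 0.36386996
       = 0.2808


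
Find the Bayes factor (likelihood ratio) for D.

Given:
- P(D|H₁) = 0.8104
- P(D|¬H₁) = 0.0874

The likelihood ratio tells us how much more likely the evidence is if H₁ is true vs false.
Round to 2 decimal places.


Likelihood Ratio (LR) = P(D|H₁) / P(D|¬H₁)

LR = 0.8104 / 0.0874
   = 9.27

The evidence is 9.27 times more likely if H₁ is true than if H₁ is false.
Since LR > 1, the evidence supports H₁ over ¬H₁.


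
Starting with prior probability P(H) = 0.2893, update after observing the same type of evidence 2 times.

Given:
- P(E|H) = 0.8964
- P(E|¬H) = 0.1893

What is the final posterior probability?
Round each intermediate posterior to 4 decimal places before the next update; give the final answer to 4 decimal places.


Sequential Bayesian updating:

Initial prior: P(H) = 0.2893

Update 1:
  P(E) = 0.8964 × 0.2893 + 0.1893 × 0.7107 = 0.25932852 + 0.13453551 = 0.39386403
  P(H|E) = 0.25932852 / 0.39386403 = 0.6584

Update 2:
  P(E) = 0.8964 × 0.6584 + 0.1893 × 0.3416 = 0.59018976 + 0.06466488 = 0.65485464
  P(H|E) = 0.59018976 / 0.65485464 = 0.9013

Final posterior: 0.9013


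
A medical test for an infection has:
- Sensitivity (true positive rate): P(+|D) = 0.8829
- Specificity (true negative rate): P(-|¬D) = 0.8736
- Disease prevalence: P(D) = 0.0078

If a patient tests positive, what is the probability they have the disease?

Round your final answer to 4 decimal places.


Let D = has disease, + = positive test

Given:
- P(D) = 0.0078 (prevalence)
- P(+|D) = 0.8829 (sensitivity)
- P(-|¬D) = 0.8736 (specificity)
- P(+|¬D) = 0.1264 (false positive rate = 1 - specificity)

Step 1: Find P(+)
P(+) = P(+|D)P(D) + P(+|¬D)P(¬D)
     = 0.8829 × 0.0078 + 0.1264 × 0.9922
     = 0.00688662 + 0.12541408
     = 0.13230070

Step 2: Apply Bayes' theorem for P(D|+)
P(D|+) = P(+|D)P(D) / P(+)
       = 0.00688662 / 0.13230070
       = 0.0521


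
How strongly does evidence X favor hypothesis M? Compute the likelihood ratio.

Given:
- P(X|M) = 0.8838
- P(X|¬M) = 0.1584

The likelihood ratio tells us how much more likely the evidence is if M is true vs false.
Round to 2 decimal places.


Likelihood Ratio (LR) = P(X|M) / P(X|¬M)

LR = 0.8838 / 0.1584
   = 5.58

The evidence is 5.58 times more likely if M is true than if M is false.
Since LR > 1, the evidence supports M over ¬M.
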